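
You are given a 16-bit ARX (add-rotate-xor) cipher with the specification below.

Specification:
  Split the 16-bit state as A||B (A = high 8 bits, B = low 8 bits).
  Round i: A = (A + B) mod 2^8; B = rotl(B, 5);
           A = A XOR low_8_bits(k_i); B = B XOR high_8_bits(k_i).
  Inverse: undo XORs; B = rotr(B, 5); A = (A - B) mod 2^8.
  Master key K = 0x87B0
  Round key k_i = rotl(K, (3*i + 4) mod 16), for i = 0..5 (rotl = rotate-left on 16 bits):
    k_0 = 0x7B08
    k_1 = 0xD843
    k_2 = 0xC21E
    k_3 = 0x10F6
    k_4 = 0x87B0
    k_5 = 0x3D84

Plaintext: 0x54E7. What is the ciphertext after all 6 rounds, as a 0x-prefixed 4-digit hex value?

s_0 = plaintext = 0x54E7
s_1 = Round(s_0, k_0) = 0x3387
s_2 = Round(s_1, k_1) = 0xF928
s_3 = Round(s_2, k_2) = 0x3FC7
s_4 = Round(s_3, k_3) = 0xF0E8
s_5 = Round(s_4, k_4) = 0x689A
s_6 = Round(s_5, k_5) = 0x866E

0x866E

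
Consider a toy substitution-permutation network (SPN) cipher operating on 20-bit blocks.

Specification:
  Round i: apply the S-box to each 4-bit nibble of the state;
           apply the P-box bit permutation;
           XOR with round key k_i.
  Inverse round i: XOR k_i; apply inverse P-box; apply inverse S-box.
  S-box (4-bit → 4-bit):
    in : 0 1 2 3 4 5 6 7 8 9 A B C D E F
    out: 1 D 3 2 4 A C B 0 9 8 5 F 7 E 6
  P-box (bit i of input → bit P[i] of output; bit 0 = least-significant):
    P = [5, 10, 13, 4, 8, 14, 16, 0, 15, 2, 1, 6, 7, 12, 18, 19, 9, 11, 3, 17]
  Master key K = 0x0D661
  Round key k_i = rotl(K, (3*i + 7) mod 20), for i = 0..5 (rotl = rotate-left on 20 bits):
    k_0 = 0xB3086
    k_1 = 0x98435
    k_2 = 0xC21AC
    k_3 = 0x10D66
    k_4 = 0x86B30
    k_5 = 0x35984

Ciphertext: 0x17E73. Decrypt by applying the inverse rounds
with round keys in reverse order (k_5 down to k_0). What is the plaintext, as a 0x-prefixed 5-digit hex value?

0xE34C7

s_0 = ciphertext = 0x17E73
s_1 = InvRound(s_0, k_5) = 0x90E9C
s_2 = InvRound(s_1, k_4) = 0x403DD
s_3 = InvRound(s_2, k_3) = 0xDB467
s_4 = InvRound(s_3, k_2) = 0x42113
s_5 = InvRound(s_4, k_1) = 0x86DBD
s_6 = InvRound(s_5, k_0) = 0xE34C7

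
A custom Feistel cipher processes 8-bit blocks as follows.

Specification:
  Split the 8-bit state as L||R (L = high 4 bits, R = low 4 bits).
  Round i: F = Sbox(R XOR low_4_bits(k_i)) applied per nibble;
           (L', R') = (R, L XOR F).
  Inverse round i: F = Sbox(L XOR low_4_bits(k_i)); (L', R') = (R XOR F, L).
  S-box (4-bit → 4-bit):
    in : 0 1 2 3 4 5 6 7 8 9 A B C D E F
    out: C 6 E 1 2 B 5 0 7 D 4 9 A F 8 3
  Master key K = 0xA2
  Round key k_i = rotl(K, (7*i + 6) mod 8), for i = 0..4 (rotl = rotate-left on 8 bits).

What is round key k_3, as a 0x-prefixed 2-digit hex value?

K = 0xA2
k_0 = rotl(K, (7*0+6) mod 8) = rotl(K, 6) = 0xA8
k_1 = rotl(K, (7*1+6) mod 8) = rotl(K, 5) = 0x54
k_2 = rotl(K, (7*2+6) mod 8) = rotl(K, 4) = 0x2A
k_3 = rotl(K, (7*3+6) mod 8) = rotl(K, 3) = 0x15

0x15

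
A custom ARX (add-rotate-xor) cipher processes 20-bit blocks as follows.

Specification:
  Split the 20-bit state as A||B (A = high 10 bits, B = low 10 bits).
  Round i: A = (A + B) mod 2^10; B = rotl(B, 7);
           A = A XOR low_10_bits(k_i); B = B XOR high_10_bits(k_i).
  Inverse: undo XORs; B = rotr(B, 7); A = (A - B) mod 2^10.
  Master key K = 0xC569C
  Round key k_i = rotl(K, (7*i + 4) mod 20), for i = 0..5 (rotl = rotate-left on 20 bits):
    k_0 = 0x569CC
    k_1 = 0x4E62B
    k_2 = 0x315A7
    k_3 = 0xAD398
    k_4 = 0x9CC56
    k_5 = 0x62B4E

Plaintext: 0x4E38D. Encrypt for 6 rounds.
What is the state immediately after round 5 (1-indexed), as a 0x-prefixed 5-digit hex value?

0xD25EE

s_0 = plaintext = 0x4E38D
s_1 = Round(s_0, k_0) = 0x427AB
s_2 = Round(s_1, k_1) = 0xA7CCC
s_3 = Round(s_2, k_2) = 0xB32DC
s_4 = Round(s_3, k_3) = 0x8C0EF
s_5 = Round(s_4, k_4) = 0xD25EE
s_6 = Round(s_5, k_5) = 0x9E6B7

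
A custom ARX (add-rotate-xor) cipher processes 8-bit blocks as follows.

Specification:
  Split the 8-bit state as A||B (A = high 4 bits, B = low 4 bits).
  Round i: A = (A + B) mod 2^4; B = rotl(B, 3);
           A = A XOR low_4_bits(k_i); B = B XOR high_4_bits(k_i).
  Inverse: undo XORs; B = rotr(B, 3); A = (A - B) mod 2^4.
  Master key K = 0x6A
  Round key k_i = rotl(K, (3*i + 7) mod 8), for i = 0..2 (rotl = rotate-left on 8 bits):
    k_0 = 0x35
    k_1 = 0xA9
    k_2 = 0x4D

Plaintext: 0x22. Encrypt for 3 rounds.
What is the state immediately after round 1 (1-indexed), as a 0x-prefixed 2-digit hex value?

s_0 = plaintext = 0x22
s_1 = Round(s_0, k_0) = 0x12
s_2 = Round(s_1, k_1) = 0xAB
s_3 = Round(s_2, k_2) = 0x89

0x12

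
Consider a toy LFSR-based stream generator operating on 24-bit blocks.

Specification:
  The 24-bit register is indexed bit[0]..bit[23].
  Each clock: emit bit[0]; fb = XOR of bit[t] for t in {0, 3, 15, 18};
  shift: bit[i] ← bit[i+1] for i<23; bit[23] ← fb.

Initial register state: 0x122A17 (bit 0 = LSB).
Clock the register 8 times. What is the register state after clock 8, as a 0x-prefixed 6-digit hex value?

reg_0 = 0x122A17
clock 1: out=1, reg = 0x89150B
clock 2: out=1, reg = 0x448A85
clock 3: out=1, reg = 0xA24542
clock 4: out=0, reg = 0x5122A1
clock 5: out=1, reg = 0xA89150
clock 6: out=0, reg = 0xD448A8
clock 7: out=0, reg = 0x6A2454
clock 8: out=0, reg = 0x35122A

0x35122A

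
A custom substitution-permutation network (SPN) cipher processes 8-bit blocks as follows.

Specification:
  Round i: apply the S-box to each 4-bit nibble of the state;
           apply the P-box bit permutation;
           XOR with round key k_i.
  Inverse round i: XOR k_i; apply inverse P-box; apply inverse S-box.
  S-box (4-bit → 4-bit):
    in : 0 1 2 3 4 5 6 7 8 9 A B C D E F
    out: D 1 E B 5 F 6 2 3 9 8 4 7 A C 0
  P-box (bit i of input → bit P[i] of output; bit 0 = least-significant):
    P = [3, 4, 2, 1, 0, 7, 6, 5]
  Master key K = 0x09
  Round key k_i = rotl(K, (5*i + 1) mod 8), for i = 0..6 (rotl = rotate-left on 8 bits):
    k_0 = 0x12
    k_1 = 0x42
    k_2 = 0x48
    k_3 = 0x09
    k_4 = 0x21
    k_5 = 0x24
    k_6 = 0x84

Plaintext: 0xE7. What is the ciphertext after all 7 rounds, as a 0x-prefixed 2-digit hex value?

s_0 = plaintext = 0xE7
s_1 = Round(s_0, k_0) = 0x62
s_2 = Round(s_1, k_1) = 0x94
s_3 = Round(s_2, k_2) = 0x65
s_4 = Round(s_3, k_3) = 0xD7
s_5 = Round(s_4, k_4) = 0x91
s_6 = Round(s_5, k_5) = 0x0D
s_7 = Round(s_6, k_6) = 0xF7

0xF7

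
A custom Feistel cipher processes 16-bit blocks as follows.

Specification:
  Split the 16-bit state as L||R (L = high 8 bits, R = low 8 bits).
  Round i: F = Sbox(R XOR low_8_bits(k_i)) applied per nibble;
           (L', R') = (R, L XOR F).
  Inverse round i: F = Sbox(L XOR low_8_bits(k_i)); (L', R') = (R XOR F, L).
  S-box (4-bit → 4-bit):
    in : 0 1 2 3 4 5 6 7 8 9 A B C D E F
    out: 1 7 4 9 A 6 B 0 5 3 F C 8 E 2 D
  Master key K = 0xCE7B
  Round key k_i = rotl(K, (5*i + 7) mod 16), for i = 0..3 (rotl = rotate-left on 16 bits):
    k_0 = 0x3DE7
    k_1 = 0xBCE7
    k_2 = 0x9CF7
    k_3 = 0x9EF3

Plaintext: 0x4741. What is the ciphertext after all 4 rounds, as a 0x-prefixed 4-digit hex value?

s_0 = plaintext = 0x4741
s_1 = Round(s_0, k_0) = 0x41BC
s_2 = Round(s_1, k_1) = 0xBC2D
s_3 = Round(s_2, k_2) = 0x2D53
s_4 = Round(s_3, k_3) = 0x53DC

0x53DC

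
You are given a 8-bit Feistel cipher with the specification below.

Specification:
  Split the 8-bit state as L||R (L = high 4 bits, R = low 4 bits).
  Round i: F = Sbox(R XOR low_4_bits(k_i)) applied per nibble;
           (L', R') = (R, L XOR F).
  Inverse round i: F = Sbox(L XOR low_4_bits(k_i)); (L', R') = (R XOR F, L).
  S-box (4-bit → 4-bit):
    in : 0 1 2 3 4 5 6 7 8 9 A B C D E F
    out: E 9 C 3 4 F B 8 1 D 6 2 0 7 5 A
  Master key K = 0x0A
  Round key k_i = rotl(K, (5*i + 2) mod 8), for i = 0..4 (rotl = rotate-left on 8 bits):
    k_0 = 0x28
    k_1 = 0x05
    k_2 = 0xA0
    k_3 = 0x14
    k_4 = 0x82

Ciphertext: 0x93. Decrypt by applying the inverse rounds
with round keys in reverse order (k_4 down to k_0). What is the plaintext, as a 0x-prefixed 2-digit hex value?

s_0 = ciphertext = 0x93
s_1 = InvRound(s_0, k_4) = 0x19
s_2 = InvRound(s_1, k_3) = 0x61
s_3 = InvRound(s_2, k_2) = 0xA6
s_4 = InvRound(s_3, k_1) = 0xCA
s_5 = InvRound(s_4, k_0) = 0xEC

0xEC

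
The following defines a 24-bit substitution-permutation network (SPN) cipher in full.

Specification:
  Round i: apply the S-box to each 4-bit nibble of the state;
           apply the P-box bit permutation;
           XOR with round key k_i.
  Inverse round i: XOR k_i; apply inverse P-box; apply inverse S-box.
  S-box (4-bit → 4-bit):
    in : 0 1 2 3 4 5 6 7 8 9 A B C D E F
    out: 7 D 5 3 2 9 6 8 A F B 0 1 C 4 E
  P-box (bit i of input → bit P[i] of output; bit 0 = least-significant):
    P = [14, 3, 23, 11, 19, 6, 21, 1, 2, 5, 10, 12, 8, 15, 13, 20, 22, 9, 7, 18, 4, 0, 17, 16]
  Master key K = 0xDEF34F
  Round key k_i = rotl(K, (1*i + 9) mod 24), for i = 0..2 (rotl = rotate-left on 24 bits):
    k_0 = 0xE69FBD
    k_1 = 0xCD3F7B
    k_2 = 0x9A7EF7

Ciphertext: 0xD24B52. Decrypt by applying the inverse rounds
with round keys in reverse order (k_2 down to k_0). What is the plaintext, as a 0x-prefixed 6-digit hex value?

s_0 = ciphertext = 0xD24B52
s_1 = InvRound(s_0, k_2) = 0x4229CB
s_2 = InvRound(s_1, k_1) = 0x1FBFCE
s_3 = InvRound(s_2, k_0) = 0xACD49E

0xACD49E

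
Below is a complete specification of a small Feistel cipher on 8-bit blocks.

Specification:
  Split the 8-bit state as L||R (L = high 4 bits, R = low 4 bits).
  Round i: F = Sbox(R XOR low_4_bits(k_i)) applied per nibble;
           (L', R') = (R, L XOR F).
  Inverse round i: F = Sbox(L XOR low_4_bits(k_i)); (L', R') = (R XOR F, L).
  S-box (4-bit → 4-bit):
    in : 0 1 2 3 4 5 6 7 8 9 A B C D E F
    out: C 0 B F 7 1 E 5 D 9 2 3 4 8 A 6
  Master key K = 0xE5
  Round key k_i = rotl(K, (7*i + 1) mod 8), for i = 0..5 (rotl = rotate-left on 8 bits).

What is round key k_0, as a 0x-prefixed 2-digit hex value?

0xCB

K = 0xE5
k_0 = rotl(K, (7*0+1) mod 8) = rotl(K, 1) = 0xCB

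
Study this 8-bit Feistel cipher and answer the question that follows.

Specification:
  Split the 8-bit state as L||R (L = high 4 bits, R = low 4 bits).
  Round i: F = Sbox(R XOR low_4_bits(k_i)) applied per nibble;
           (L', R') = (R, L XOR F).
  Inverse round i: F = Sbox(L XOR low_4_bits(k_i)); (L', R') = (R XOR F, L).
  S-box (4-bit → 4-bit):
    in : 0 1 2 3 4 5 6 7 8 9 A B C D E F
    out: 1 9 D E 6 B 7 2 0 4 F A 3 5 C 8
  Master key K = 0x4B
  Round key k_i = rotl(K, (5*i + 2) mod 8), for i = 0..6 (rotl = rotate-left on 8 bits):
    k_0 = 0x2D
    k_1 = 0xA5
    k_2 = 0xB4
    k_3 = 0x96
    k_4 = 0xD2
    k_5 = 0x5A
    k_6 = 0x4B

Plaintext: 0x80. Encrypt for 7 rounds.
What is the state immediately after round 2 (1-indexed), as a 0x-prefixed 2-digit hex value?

0xD0

s_0 = plaintext = 0x80
s_1 = Round(s_0, k_0) = 0x0D
s_2 = Round(s_1, k_1) = 0xD0
s_3 = Round(s_2, k_2) = 0x0B
s_4 = Round(s_3, k_3) = 0xB5
s_5 = Round(s_4, k_4) = 0x59
s_6 = Round(s_5, k_5) = 0x9B
s_7 = Round(s_6, k_6) = 0xB8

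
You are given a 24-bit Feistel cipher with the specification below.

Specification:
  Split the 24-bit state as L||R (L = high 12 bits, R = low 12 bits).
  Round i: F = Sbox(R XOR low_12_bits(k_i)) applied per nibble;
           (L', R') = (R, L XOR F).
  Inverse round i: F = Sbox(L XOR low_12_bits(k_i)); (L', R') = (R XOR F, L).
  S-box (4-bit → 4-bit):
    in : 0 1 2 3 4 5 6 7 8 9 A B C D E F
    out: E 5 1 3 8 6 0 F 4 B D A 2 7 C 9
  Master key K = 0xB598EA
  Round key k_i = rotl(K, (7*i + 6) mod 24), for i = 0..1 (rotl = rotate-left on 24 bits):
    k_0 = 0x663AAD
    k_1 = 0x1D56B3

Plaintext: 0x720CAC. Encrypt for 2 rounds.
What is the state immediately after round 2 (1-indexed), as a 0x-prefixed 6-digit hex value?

s_0 = plaintext = 0x720CAC
s_1 = Round(s_0, k_0) = 0xCAC7C5
s_2 = Round(s_1, k_1) = 0x7C595C

0x7C595C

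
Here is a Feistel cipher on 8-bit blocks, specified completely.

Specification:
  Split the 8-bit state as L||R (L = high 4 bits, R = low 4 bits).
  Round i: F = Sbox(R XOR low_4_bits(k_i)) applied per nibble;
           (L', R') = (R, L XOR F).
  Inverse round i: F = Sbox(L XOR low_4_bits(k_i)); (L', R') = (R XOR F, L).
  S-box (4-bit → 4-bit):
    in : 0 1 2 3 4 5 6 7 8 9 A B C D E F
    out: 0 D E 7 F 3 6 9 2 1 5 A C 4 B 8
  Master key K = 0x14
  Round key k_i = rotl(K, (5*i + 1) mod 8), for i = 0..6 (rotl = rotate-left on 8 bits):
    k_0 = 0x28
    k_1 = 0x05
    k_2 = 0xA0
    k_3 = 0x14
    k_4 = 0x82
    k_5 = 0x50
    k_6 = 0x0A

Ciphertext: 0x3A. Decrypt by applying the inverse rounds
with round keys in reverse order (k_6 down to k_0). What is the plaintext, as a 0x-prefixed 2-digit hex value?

s_0 = ciphertext = 0x3A
s_1 = InvRound(s_0, k_6) = 0xB3
s_2 = InvRound(s_1, k_5) = 0x9B
s_3 = InvRound(s_2, k_4) = 0x19
s_4 = InvRound(s_3, k_3) = 0xA1
s_5 = InvRound(s_4, k_2) = 0x4A
s_6 = InvRound(s_5, k_1) = 0x74
s_7 = InvRound(s_6, k_0) = 0xC7

0xC7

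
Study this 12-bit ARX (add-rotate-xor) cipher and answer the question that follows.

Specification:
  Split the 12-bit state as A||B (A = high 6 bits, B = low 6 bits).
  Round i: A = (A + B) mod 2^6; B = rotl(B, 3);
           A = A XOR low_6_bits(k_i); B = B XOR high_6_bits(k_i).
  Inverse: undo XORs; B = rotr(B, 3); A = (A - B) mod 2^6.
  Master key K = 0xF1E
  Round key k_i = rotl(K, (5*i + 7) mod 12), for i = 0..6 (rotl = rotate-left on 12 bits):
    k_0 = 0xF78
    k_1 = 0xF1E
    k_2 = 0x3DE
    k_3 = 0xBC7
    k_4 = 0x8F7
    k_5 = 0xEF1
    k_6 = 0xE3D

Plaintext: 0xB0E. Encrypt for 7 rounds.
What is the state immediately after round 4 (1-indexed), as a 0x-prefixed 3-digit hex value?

s_0 = plaintext = 0xB0E
s_1 = Round(s_0, k_0) = 0x08C
s_2 = Round(s_1, k_1) = 0x41D
s_3 = Round(s_2, k_2) = 0xCE4
s_4 = Round(s_3, k_3) = 0x40B
s_5 = Round(s_4, k_4) = 0xB3A
s_6 = Round(s_5, k_5) = 0x5EC
s_7 = Round(s_6, k_6) = 0xF9D

0x40B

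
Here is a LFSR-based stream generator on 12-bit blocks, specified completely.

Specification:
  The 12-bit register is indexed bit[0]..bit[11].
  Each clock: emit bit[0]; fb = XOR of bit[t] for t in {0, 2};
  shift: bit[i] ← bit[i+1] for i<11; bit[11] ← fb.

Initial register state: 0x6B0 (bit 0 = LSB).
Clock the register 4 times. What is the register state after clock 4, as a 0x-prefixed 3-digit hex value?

0xC6B

reg_0 = 0x6B0
clock 1: out=0, reg = 0x358
clock 2: out=0, reg = 0x1AC
clock 3: out=0, reg = 0x8D6
clock 4: out=0, reg = 0xC6B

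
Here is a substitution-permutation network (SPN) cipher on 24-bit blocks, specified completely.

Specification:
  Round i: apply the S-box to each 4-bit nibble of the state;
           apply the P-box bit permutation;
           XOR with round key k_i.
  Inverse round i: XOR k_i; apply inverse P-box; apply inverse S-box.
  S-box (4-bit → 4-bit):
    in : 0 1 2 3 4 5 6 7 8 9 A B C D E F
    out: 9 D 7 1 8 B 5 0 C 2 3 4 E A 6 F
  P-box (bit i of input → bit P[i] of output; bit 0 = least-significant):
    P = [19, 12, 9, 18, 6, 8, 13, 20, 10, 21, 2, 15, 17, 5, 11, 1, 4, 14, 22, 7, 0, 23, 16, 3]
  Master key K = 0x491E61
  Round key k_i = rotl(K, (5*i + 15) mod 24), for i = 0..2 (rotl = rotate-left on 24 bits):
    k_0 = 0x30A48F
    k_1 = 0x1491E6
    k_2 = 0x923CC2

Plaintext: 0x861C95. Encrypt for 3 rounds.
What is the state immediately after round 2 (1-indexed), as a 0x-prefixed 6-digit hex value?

s_0 = plaintext = 0x861C95
s_1 = Round(s_0, k_0) = 0x5F3D91
s_2 = Round(s_1, k_1) = 0xFA527F
s_3 = Round(s_2, k_2) = 0x3D6AFD

0xFA527F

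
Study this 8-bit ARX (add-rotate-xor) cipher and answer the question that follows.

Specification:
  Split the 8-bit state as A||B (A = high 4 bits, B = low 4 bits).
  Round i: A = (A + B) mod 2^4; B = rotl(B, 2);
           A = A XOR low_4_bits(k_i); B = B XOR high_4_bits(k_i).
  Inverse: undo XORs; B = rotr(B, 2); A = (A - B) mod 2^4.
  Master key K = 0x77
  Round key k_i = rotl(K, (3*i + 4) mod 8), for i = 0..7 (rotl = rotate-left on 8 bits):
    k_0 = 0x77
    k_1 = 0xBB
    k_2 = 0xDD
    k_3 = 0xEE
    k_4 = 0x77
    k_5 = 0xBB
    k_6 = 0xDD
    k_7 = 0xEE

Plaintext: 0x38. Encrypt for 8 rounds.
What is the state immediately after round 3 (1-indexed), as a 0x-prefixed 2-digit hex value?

0x56

s_0 = plaintext = 0x38
s_1 = Round(s_0, k_0) = 0xC5
s_2 = Round(s_1, k_1) = 0xAE
s_3 = Round(s_2, k_2) = 0x56
s_4 = Round(s_3, k_3) = 0x57
s_5 = Round(s_4, k_4) = 0xBA
s_6 = Round(s_5, k_5) = 0xE1
s_7 = Round(s_6, k_6) = 0x29
s_8 = Round(s_7, k_7) = 0x58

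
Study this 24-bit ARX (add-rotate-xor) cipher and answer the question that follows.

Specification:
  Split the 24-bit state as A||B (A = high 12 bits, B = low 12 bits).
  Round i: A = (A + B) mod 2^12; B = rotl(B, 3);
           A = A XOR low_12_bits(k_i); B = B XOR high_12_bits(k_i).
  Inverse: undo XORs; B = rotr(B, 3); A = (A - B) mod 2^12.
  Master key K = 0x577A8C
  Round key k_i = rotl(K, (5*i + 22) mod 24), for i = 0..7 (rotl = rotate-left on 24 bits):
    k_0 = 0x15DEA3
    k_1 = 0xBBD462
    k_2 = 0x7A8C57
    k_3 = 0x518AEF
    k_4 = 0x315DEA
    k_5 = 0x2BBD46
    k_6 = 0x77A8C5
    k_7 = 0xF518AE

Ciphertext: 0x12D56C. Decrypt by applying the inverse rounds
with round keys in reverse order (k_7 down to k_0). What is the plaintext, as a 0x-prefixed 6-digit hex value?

s_0 = ciphertext = 0x12D56C
s_1 = InvRound(s_0, k_7) = 0xE3CB47
s_2 = InvRound(s_1, k_6) = 0xB72B87
s_3 = InvRound(s_2, k_5) = 0xD0D927
s_4 = InvRound(s_3, k_4) = 0xBA1546
s_5 = InvRound(s_4, k_3) = 0x543C0B
s_6 = InvRound(s_5, k_2) = 0x1A0774
s_7 = InvRound(s_6, k_1) = 0x229399
s_8 = InvRound(s_7, k_0) = 0x432858

0x432858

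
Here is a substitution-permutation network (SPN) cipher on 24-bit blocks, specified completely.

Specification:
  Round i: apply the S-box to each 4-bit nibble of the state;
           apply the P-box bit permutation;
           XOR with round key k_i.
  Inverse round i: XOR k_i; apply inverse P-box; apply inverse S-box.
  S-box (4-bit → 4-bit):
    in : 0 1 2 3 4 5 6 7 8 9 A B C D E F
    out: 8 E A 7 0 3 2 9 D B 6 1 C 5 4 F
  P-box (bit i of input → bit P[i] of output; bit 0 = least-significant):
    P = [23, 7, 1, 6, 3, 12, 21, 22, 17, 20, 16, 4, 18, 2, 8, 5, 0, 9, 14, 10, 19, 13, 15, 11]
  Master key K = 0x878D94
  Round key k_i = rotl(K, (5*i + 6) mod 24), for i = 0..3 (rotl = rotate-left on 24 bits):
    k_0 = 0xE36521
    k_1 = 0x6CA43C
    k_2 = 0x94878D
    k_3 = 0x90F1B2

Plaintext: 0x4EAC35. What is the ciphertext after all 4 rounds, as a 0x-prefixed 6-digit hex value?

s_0 = plaintext = 0x4EAC35
s_1 = Round(s_0, k_0) = 0x4234BD
s_2 = Round(s_1, k_1) = 0xE8A332
s_3 = Round(s_2, k_2) = 0xA75240
s_4 = Round(s_3, k_3) = 0x8455E7

0x8455E7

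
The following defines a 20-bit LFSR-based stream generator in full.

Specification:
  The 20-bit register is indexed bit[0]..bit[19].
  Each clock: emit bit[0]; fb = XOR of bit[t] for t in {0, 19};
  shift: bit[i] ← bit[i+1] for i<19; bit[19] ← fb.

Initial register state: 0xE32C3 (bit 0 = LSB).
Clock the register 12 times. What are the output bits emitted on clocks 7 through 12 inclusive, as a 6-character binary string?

110100

reg_0 = 0xE32C3
clock 1: out=1, reg = 0x71961
clock 2: out=1, reg = 0xB8CB0
clock 3: out=0, reg = 0xDC658
clock 4: out=0, reg = 0xEE32C
clock 5: out=0, reg = 0xF7196
clock 6: out=0, reg = 0xFB8CB
clock 7: out=1, reg = 0x7DC65
clock 8: out=1, reg = 0xBEE32
clock 9: out=0, reg = 0xDF719
clock 10: out=1, reg = 0x6FB8C
clock 11: out=0, reg = 0x37DC6
clock 12: out=0, reg = 0x1BEE3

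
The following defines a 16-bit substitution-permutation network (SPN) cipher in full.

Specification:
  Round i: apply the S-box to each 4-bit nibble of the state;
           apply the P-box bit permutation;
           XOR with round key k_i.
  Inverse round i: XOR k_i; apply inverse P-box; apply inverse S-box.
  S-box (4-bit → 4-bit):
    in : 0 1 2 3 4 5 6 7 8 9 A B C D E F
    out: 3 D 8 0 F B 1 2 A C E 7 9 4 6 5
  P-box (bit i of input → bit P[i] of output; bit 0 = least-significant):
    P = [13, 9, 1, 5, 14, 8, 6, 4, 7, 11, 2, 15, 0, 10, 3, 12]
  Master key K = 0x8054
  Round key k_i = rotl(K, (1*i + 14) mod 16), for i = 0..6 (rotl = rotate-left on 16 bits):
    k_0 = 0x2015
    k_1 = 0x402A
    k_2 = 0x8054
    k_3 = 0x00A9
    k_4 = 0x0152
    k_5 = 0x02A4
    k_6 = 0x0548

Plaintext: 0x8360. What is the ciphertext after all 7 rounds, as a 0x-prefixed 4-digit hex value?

0x1A23

s_0 = plaintext = 0x8360
s_1 = Round(s_0, k_0) = 0x5615
s_2 = Round(s_1, k_1) = 0x36DB
s_3 = Round(s_2, k_2) = 0xA296
s_4 = Round(s_3, k_3) = 0xB4F1
s_5 = Round(s_4, k_4) = 0xEDBD
s_6 = Round(s_5, k_5) = 0x47EA
s_7 = Round(s_6, k_6) = 0x1A23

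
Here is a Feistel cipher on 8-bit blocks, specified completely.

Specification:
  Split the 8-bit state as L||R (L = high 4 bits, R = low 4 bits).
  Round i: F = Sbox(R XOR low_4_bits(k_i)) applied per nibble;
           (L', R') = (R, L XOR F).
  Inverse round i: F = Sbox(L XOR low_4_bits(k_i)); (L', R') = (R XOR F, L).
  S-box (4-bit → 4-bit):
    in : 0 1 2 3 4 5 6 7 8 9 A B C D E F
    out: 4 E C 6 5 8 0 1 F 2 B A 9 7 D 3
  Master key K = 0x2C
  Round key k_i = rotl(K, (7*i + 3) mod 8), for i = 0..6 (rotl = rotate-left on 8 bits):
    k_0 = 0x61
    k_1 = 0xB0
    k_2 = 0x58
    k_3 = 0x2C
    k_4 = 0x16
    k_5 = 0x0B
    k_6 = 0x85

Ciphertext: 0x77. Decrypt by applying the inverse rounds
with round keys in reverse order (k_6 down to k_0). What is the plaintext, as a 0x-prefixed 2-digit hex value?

s_0 = ciphertext = 0x77
s_1 = InvRound(s_0, k_6) = 0xB7
s_2 = InvRound(s_1, k_5) = 0x3B
s_3 = InvRound(s_2, k_4) = 0x33
s_4 = InvRound(s_3, k_3) = 0x03
s_5 = InvRound(s_4, k_2) = 0xC0
s_6 = InvRound(s_5, k_1) = 0x9C
s_7 = InvRound(s_6, k_0) = 0x39

0x39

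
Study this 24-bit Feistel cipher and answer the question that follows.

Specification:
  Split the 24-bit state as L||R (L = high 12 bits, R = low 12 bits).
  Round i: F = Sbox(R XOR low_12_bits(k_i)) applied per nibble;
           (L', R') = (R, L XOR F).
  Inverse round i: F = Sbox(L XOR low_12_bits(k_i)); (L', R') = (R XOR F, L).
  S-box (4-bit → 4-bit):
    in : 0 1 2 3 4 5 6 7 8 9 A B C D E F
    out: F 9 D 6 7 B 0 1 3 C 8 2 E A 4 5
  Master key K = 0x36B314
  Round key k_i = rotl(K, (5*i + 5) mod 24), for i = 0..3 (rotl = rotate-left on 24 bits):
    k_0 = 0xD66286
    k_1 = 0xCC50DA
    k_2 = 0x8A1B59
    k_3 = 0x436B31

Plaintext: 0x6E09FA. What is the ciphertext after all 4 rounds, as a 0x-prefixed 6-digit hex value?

s_0 = plaintext = 0x6E09FA
s_1 = Round(s_0, k_0) = 0x9FA4FE
s_2 = Round(s_1, k_1) = 0x4FEE2D
s_3 = Round(s_2, k_2) = 0xE2DFE9
s_4 = Round(s_3, k_3) = 0xFE998E

0xFE998E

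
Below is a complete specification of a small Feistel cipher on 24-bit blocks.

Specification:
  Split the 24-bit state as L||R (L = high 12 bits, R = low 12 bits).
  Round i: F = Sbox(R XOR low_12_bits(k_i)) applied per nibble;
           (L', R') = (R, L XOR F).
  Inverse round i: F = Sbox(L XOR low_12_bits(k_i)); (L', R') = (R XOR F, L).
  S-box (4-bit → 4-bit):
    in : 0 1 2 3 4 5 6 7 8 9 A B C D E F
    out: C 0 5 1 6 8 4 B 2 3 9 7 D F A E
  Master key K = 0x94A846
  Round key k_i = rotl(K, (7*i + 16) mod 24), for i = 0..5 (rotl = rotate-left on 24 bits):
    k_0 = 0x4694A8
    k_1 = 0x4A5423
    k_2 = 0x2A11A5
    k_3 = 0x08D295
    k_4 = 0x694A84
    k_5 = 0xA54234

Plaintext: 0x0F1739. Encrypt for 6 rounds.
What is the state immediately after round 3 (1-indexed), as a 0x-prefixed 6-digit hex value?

s_0 = plaintext = 0x0F1739
s_1 = Round(s_0, k_0) = 0x7391C1
s_2 = Round(s_1, k_1) = 0x1C1F9C
s_3 = Round(s_2, k_2) = 0xF9CBD2
s_4 = Round(s_3, k_3) = 0xBD2CF7
s_5 = Round(s_4, k_4) = 0xCF7F63
s_6 = Round(s_5, k_5) = 0xF6337C

0xF9CBD2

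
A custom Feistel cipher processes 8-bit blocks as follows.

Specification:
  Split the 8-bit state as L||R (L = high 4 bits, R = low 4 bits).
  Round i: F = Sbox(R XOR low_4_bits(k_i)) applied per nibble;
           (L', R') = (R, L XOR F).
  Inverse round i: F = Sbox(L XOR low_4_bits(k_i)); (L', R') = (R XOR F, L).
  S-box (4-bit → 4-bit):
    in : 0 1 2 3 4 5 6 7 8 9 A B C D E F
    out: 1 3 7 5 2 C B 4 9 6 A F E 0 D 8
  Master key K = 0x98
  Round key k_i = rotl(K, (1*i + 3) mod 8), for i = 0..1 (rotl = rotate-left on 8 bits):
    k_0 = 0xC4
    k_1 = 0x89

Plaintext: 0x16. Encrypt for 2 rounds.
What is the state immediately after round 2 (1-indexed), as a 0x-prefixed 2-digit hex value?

s_0 = plaintext = 0x16
s_1 = Round(s_0, k_0) = 0x66
s_2 = Round(s_1, k_1) = 0x6E

0x6E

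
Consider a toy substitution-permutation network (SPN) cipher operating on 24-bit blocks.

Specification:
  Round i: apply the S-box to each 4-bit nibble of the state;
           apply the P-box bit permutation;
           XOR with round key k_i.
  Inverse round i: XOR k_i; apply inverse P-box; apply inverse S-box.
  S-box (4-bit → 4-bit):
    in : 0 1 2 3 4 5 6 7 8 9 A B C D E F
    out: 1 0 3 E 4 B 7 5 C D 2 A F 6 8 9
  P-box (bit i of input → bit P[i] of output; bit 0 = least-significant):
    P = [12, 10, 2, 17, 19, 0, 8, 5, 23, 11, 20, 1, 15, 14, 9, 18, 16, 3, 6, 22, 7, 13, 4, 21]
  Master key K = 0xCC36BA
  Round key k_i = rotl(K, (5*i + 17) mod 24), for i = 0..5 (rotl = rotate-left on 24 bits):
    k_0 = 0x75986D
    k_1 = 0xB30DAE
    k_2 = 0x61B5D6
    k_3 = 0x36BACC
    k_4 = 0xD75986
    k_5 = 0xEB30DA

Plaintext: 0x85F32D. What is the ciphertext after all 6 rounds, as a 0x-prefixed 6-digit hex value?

s_0 = plaintext = 0x85F32D
s_1 = Round(s_0, k_0) = 0x081472
s_2 = Round(s_1, k_1) = 0xEB186E
s_3 = Round(s_2, k_2) = 0x1BB4DD
s_4 = Round(s_3, k_3) = 0x62FFC1
s_5 = Round(s_4, k_4) = 0x5AF83D
s_6 = Round(s_5, k_5) = 0xDF9575

0xDF9575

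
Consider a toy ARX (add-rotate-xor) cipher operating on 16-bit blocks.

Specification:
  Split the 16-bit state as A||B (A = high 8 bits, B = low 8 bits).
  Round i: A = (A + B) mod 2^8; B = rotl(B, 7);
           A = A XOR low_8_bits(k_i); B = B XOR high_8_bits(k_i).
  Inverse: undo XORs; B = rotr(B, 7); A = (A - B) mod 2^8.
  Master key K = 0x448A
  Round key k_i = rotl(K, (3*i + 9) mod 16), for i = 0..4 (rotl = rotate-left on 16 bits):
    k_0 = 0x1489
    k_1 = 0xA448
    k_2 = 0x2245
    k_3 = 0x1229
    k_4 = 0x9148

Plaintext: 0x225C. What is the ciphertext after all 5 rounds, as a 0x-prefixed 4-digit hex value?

s_0 = plaintext = 0x225C
s_1 = Round(s_0, k_0) = 0xF73A
s_2 = Round(s_1, k_1) = 0x79B9
s_3 = Round(s_2, k_2) = 0x77FE
s_4 = Round(s_3, k_3) = 0x5C6D
s_5 = Round(s_4, k_4) = 0x8127

0x8127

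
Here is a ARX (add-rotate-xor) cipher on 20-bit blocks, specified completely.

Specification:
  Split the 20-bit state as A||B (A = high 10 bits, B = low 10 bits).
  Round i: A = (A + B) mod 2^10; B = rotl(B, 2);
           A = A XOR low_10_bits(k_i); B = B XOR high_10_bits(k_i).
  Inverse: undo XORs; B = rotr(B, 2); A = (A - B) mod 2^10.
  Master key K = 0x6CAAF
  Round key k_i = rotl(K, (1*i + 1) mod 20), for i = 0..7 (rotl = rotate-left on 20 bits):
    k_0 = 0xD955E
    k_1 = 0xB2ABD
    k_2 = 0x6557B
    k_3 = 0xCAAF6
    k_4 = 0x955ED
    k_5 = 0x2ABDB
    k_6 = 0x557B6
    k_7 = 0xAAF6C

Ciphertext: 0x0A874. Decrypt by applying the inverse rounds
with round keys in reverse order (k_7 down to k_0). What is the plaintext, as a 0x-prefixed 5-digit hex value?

0x96A59

s_0 = ciphertext = 0x0A874
s_1 = InvRound(s_0, k_7) = 0xE3FB7
s_2 = InvRound(s_1, k_6) = 0x606B8
s_3 = InvRound(s_2, k_5) = 0xF5A84
s_4 = InvRound(s_3, k_4) = 0x41D34
s_5 = InvRound(s_4, k_3) = 0x5AA87
s_6 = InvRound(s_5, k_2) = 0x536C4
s_7 = InvRound(s_6, k_1) = 0x7B603
s_8 = InvRound(s_7, k_0) = 0x96A59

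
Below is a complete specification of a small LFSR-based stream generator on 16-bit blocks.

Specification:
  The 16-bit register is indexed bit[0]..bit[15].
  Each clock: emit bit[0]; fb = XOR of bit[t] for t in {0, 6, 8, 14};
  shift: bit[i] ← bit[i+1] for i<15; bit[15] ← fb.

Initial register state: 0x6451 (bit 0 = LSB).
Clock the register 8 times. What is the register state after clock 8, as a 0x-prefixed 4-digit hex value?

reg_0 = 0x6451
clock 1: out=1, reg = 0xB228
clock 2: out=0, reg = 0x5914
clock 3: out=0, reg = 0x2C8A
clock 4: out=0, reg = 0x1645
clock 5: out=1, reg = 0x0B22
clock 6: out=0, reg = 0x8591
clock 7: out=1, reg = 0x42C8
clock 8: out=0, reg = 0x2164

0x2164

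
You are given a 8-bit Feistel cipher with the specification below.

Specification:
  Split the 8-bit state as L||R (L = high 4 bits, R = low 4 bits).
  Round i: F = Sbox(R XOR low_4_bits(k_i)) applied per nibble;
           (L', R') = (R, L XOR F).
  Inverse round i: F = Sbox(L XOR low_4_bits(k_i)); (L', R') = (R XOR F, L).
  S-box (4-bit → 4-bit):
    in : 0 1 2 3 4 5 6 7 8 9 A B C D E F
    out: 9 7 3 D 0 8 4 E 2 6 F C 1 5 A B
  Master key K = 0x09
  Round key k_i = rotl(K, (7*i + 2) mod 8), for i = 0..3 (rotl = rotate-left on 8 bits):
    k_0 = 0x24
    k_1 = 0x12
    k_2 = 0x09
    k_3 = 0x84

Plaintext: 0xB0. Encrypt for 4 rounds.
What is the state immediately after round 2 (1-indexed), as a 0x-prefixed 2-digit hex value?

0xB6

s_0 = plaintext = 0xB0
s_1 = Round(s_0, k_0) = 0x0B
s_2 = Round(s_1, k_1) = 0xB6
s_3 = Round(s_2, k_2) = 0x60
s_4 = Round(s_3, k_3) = 0x06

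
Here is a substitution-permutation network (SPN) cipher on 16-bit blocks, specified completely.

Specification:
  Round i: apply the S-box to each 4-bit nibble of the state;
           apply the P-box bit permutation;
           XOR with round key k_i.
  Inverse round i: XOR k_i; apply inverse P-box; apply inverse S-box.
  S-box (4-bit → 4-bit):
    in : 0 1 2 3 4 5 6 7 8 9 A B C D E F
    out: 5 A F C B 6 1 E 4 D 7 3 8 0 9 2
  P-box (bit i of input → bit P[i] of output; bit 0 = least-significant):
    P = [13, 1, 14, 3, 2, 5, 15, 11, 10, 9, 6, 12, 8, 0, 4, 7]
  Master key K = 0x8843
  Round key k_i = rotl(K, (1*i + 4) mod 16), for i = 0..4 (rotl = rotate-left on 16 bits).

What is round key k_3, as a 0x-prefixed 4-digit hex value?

0x21C4

K = 0x8843
k_0 = rotl(K, (1*0+4) mod 16) = rotl(K, 4) = 0x8438
k_1 = rotl(K, (1*1+4) mod 16) = rotl(K, 5) = 0x0871
k_2 = rotl(K, (1*2+4) mod 16) = rotl(K, 6) = 0x10E2
k_3 = rotl(K, (1*3+4) mod 16) = rotl(K, 7) = 0x21C4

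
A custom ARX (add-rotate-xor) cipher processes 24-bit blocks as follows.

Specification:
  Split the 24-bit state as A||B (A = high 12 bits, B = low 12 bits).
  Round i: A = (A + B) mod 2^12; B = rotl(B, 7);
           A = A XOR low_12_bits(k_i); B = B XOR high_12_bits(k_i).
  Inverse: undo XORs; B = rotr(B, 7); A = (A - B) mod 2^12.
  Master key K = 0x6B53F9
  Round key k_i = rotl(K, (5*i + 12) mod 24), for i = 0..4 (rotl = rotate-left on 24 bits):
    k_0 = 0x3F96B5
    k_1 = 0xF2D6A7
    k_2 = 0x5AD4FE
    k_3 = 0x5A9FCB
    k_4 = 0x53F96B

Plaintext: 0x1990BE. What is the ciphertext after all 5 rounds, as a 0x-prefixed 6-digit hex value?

0x03030E

s_0 = plaintext = 0x1990BE
s_1 = Round(s_0, k_0) = 0x4E2CFC
s_2 = Round(s_1, k_1) = 0x77914A
s_3 = Round(s_2, k_2) = 0xC3D0A7
s_4 = Round(s_3, k_3) = 0x32F62C
s_5 = Round(s_4, k_4) = 0x03030E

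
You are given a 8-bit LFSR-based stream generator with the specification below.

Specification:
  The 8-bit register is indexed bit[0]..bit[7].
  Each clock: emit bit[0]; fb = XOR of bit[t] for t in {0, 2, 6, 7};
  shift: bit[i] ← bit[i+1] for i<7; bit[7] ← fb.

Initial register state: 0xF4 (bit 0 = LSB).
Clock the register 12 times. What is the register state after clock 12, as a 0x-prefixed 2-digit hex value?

0x83

reg_0 = 0xF4
clock 1: out=0, reg = 0xFA
clock 2: out=0, reg = 0x7D
clock 3: out=1, reg = 0xBE
clock 4: out=0, reg = 0x5F
clock 5: out=1, reg = 0xAF
clock 6: out=1, reg = 0xD7
clock 7: out=1, reg = 0x6B
clock 8: out=1, reg = 0x35
clock 9: out=1, reg = 0x1A
clock 10: out=0, reg = 0x0D
clock 11: out=1, reg = 0x06
clock 12: out=0, reg = 0x83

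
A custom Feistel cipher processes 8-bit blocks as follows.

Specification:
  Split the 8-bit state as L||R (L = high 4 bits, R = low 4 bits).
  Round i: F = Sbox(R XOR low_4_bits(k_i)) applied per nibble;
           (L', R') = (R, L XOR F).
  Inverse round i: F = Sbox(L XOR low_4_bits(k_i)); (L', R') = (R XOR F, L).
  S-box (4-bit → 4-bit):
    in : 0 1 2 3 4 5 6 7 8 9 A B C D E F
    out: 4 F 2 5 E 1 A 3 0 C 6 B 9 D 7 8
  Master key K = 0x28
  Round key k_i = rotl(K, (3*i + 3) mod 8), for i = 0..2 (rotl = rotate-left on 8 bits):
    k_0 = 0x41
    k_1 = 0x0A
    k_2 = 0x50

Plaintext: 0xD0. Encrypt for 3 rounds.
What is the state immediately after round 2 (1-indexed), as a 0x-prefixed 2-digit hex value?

s_0 = plaintext = 0xD0
s_1 = Round(s_0, k_0) = 0x02
s_2 = Round(s_1, k_1) = 0x20
s_3 = Round(s_2, k_2) = 0x06

0x20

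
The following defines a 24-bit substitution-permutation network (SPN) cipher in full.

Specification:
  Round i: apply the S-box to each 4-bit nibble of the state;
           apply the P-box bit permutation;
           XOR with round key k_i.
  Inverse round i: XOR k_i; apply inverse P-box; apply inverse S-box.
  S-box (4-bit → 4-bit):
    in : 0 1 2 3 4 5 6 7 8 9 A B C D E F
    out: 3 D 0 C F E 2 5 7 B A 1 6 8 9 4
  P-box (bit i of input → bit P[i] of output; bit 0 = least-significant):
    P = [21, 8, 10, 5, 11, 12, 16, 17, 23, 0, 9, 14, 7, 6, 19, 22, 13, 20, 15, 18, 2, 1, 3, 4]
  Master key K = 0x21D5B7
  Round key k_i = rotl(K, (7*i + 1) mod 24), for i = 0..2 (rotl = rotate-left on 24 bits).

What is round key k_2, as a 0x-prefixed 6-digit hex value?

K = 0x21D5B7
k_0 = rotl(K, (7*0+1) mod 24) = rotl(K, 1) = 0x43AB6E
k_1 = rotl(K, (7*1+1) mod 24) = rotl(K, 8) = 0xD5B721
k_2 = rotl(K, (7*2+1) mod 24) = rotl(K, 15) = 0xDB90EA

0xDB90EA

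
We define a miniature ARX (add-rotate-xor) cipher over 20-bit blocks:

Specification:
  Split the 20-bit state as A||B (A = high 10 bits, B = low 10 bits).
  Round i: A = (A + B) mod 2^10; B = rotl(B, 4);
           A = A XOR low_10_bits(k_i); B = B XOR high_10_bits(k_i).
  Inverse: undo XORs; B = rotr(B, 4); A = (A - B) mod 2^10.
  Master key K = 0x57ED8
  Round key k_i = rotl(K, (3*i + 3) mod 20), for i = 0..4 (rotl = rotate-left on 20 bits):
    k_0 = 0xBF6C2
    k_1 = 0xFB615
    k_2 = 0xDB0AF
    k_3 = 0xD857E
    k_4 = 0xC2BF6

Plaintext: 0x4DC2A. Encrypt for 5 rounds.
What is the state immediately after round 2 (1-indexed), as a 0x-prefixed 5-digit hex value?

0x8563C

s_0 = plaintext = 0x4DC2A
s_1 = Round(s_0, k_0) = 0xE8C5D
s_2 = Round(s_1, k_1) = 0x8563C
s_3 = Round(s_2, k_2) = 0x3F8A4
s_4 = Round(s_3, k_3) = 0x37123
s_5 = Round(s_4, k_4) = 0x8253E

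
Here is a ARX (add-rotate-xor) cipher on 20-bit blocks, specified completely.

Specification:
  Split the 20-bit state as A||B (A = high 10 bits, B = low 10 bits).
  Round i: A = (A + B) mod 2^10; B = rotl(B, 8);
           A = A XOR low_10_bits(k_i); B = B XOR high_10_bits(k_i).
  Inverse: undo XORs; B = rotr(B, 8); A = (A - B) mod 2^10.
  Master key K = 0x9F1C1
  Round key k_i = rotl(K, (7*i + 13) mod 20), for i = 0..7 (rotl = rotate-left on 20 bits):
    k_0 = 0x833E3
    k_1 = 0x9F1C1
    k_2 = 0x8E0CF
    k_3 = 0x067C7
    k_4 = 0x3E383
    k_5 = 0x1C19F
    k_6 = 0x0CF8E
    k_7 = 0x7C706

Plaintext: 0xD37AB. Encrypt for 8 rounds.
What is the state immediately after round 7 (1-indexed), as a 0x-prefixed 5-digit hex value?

0xC0F57

s_0 = plaintext = 0xD37AB
s_1 = Round(s_0, k_0) = 0x46DE6
s_2 = Round(s_1, k_1) = 0xB0005
s_3 = Round(s_2, k_2) = 0x82B39
s_4 = Round(s_3, k_3) = 0xA11D7
s_5 = Round(s_4, k_4) = 0xF638D
s_6 = Round(s_5, k_5) = 0xBE993
s_7 = Round(s_6, k_6) = 0xC0F57
s_8 = Round(s_7, k_7) = 0x57224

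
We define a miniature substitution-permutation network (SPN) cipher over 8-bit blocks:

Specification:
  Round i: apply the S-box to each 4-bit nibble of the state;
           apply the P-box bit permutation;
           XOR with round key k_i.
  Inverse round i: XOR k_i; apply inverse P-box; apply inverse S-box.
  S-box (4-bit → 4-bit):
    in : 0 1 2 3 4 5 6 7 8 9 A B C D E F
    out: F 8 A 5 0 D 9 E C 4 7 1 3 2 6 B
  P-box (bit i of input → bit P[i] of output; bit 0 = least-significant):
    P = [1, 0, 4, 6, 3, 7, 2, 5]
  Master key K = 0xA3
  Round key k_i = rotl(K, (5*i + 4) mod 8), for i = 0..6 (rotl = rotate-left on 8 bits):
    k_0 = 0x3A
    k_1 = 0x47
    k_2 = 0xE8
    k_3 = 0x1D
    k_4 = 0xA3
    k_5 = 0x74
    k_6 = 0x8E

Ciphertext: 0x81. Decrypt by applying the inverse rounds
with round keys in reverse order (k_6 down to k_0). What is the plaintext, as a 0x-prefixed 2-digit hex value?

0xBA

s_0 = ciphertext = 0x81
s_1 = InvRound(s_0, k_6) = 0x3C
s_2 = InvRound(s_1, k_5) = 0xB1
s_3 = InvRound(s_2, k_4) = 0x43
s_4 = InvRound(s_3, k_3) = 0x35
s_5 = InvRound(s_4, k_2) = 0xA7
s_6 = InvRound(s_5, k_1) = 0x21
s_7 = InvRound(s_6, k_0) = 0xBA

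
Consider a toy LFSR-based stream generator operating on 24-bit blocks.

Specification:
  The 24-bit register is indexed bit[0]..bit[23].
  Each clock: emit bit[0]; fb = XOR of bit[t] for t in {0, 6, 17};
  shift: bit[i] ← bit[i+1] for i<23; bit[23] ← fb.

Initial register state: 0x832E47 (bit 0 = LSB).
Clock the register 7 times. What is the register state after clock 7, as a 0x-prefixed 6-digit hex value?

reg_0 = 0x832E47
clock 1: out=1, reg = 0xC19723
clock 2: out=1, reg = 0xE0CB91
clock 3: out=1, reg = 0xF065C8
clock 4: out=0, reg = 0xF832E4
clock 5: out=0, reg = 0xFC1972
clock 6: out=0, reg = 0xFE0CB9
clock 7: out=1, reg = 0x7F065C

0x7F065C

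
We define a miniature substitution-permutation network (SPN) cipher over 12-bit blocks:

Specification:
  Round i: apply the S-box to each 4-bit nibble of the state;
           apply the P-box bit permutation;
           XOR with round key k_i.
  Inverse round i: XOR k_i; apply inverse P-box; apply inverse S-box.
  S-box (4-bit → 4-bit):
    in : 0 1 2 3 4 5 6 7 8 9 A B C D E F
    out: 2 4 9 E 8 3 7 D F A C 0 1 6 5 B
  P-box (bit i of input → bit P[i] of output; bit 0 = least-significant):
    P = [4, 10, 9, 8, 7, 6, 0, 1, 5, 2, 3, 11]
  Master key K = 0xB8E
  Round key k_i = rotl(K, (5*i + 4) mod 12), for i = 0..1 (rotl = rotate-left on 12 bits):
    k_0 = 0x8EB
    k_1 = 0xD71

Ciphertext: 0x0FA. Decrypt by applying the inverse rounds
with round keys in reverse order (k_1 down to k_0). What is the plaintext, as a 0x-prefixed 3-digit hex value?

s_0 = ciphertext = 0x0FA
s_1 = InvRound(s_0, k_1) = 0xA79
s_2 = InvRound(s_1, k_0) = 0xB2E

0xB2E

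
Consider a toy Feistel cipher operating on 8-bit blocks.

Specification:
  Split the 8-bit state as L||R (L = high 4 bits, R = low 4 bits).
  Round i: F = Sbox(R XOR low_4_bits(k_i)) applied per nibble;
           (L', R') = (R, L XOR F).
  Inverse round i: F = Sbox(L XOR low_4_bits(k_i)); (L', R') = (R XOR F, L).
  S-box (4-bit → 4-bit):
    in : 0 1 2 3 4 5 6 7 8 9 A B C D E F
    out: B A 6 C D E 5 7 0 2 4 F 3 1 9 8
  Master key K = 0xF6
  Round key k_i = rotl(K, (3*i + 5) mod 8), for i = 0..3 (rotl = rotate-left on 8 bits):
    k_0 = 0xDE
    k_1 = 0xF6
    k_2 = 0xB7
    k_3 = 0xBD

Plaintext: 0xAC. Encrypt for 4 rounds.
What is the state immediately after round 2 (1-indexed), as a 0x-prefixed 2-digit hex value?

s_0 = plaintext = 0xAC
s_1 = Round(s_0, k_0) = 0xCC
s_2 = Round(s_1, k_1) = 0xC8
s_3 = Round(s_2, k_2) = 0x84
s_4 = Round(s_3, k_3) = 0x4A

0xC8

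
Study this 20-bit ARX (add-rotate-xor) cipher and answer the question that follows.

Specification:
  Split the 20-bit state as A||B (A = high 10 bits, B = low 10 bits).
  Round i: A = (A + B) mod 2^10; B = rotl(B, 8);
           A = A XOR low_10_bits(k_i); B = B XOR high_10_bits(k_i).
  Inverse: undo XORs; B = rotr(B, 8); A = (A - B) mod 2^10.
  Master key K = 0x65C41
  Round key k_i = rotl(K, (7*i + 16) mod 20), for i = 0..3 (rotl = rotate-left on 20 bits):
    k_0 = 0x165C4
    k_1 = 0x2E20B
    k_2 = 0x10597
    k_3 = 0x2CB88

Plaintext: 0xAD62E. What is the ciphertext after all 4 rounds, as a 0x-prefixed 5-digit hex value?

s_0 = plaintext = 0xAD62E
s_1 = Round(s_0, k_0) = 0x49ED2
s_2 = Round(s_1, k_1) = 0x7CA0C
s_3 = Round(s_2, k_2) = 0x9A4C2
s_4 = Round(s_3, k_3) = 0x28E82

0x28E82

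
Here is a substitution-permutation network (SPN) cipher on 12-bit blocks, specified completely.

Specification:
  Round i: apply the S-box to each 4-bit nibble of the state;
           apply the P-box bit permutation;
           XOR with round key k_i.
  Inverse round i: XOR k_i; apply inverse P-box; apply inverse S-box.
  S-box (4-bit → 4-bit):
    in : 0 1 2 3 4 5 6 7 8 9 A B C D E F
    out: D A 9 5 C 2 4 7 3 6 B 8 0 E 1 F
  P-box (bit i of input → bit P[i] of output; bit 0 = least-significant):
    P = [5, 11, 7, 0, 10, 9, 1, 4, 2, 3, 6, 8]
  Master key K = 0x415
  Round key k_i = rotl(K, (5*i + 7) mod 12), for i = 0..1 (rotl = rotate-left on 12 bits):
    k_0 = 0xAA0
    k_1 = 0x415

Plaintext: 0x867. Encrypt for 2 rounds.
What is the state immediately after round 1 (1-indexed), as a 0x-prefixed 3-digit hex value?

s_0 = plaintext = 0x867
s_1 = Round(s_0, k_0) = 0x20E
s_2 = Round(s_1, k_1) = 0x123

0x20E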